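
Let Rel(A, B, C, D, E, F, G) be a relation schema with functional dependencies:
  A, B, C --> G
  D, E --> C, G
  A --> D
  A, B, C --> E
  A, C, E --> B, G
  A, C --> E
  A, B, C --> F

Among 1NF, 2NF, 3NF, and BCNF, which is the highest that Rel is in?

1NF

Candidate keys: {A, C}, {A, E}. Prime attributes: {A, C, E}.
For D, E --> C, G we have {D, E}⁺ = {C, D, E, G}; {D, E} is not a superkey, so BCNF fails.
D, E --> C, G determines the non-prime attribute {G} from a non-superkey — 3NF is violated.
Since {A} ⊂ {A, C} and {A}⁺ ⊇ {D} with {D} non-prime, there is a partial dependency; 2NF fails.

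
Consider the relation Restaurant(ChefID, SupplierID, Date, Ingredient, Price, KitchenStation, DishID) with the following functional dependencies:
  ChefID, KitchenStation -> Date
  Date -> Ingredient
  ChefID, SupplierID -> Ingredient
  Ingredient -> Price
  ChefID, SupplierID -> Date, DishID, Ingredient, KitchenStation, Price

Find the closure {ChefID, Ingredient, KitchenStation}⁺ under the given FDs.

{ChefID, Date, Ingredient, KitchenStation, Price}

Start with {ChefID, Ingredient, KitchenStation}.
ChefID, KitchenStation -> Date applies; add {Date} → now {ChefID, Date, Ingredient, KitchenStation}.
Ingredient -> Price applies; add {Price} → now {ChefID, Date, Ingredient, KitchenStation, Price}.
No further FD applies.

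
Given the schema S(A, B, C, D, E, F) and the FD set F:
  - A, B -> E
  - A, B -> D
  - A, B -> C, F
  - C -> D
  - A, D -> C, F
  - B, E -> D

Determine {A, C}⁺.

{A, C, D, F}

Start with {A, C}.
C -> D applies; add {D} → now {A, C, D}.
A, D -> C, F applies; add {F} → now {A, C, D, F}.
No further FD applies.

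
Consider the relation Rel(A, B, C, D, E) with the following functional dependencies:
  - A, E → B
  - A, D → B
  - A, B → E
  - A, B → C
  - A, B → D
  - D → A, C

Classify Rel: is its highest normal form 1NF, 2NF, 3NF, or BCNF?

Candidate keys: {A, B}, {A, E}, {D}. Prime attributes: {A, B, D, E}.
Every FD has a superkey on the left, so the relation is in BCNF.

BCNF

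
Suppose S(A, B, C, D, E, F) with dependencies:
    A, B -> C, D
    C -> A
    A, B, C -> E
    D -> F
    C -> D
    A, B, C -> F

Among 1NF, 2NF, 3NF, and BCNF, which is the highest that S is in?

Candidate keys: {A, B}, {B, C}. Prime attributes: {A, B, C}.
C -> A: {C}⁺ = {A, C, D, F}, which is not all of the attributes, so the left side is not a superkey — BCNF is violated.
D -> F determines the non-prime attribute {F} from a non-superkey — 3NF is violated.
Since {C} ⊂ {B, C} and {C}⁺ ⊇ {D, F} with {D, F} non-prime, there is a partial dependency; 2NF fails.

1NF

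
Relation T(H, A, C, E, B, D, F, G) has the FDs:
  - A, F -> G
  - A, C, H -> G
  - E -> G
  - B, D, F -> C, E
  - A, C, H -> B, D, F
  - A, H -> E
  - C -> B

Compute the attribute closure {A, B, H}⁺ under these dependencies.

Start with {A, B, H}.
A, H -> E applies; add {E} → now {A, B, E, H}.
E -> G applies; add {G} → now {A, B, E, G, H}.
No further FD applies.

{A, B, E, G, H}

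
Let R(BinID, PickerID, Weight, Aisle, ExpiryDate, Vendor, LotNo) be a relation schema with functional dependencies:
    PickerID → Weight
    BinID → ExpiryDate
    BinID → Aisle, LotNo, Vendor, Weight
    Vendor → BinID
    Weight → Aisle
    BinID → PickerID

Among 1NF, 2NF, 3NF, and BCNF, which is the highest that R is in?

Candidate keys: {BinID}, {Vendor}. Prime attributes: {BinID, Vendor}.
For PickerID → Weight we have {PickerID}⁺ = {Aisle, PickerID, Weight}; {PickerID} is not a superkey, so BCNF fails.
PickerID → Weight has non-prime {Weight} on the right and a non-superkey on the left, so 3NF fails.
With only single-attribute keys there can be no partial dependency, so 2NF holds.

2NF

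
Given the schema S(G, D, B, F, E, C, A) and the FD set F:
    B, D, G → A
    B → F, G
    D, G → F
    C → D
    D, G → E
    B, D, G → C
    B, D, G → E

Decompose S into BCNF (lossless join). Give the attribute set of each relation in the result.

{A, B, C, E}; {B, F, G}; {C, D}

Candidate keys of the original relation: {B, C}, {B, D}.
Within {A, B, C, D, E, F, G}: {B}⁺ ∩ {A, B, C, D, E, F, G} = {B, F, G}, not the whole set, so B → F, G violates BCNF; decompose into {B, F, G} and {A, B, C, D, E}.
{B, F, G} has no BCNF violation.
Within {A, B, C, D, E}: {C}⁺ ∩ {A, B, C, D, E} = {C, D}, not the whole set, so C → D violates BCNF; decompose into {C, D} and {A, B, C, E}.
{C, D} has no BCNF violation.
{A, B, C, E} has no BCNF violation.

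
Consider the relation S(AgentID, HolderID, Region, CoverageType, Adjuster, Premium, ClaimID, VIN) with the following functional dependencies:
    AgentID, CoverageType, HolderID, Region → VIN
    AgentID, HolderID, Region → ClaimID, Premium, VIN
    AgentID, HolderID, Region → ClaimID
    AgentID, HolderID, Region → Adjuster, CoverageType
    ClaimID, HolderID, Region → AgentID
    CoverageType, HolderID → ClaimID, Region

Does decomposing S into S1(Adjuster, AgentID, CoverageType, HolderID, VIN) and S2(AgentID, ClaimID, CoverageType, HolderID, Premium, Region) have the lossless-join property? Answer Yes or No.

Common attributes: {AgentID, CoverageType, HolderID}; their closure is {Adjuster, AgentID, ClaimID, CoverageType, HolderID, Premium, Region, VIN}.
Since S1 ⊆ {Adjuster, AgentID, ClaimID, CoverageType, HolderID, Premium, Region, VIN}, the intersection is a superkey of S1; the decomposition is lossless.

Yes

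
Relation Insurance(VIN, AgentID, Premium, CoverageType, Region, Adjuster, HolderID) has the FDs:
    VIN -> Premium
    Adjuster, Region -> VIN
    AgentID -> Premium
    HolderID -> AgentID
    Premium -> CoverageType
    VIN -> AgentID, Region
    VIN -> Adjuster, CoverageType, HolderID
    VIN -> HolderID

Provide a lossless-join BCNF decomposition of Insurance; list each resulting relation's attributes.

Candidate keys of the original relation: {Adjuster, Region}, {VIN}.
Within {Adjuster, AgentID, CoverageType, HolderID, Premium, Region, VIN}: {AgentID}⁺ ∩ {Adjuster, AgentID, CoverageType, HolderID, Premium, Region, VIN} = {AgentID, CoverageType, Premium}, not the whole set, so AgentID -> CoverageType, Premium violates BCNF; decompose into {AgentID, CoverageType, Premium} and {Adjuster, AgentID, HolderID, Region, VIN}.
Within {AgentID, CoverageType, Premium}: {Premium}⁺ ∩ {AgentID, CoverageType, Premium} = {CoverageType, Premium}, not the whole set, so Premium -> CoverageType violates BCNF; decompose into {CoverageType, Premium} and {AgentID, Premium}.
{CoverageType, Premium} is in BCNF.
{AgentID, Premium} is in BCNF.
Within {Adjuster, AgentID, HolderID, Region, VIN}: {HolderID}⁺ ∩ {Adjuster, AgentID, HolderID, Region, VIN} = {AgentID, HolderID}, not the whole set, so HolderID -> AgentID violates BCNF; decompose into {AgentID, HolderID} and {Adjuster, HolderID, Region, VIN}.
{AgentID, HolderID} is in BCNF.
{Adjuster, HolderID, Region, VIN} is in BCNF.

{Adjuster, HolderID, Region, VIN}; {AgentID, HolderID}; {AgentID, Premium}; {CoverageType, Premium}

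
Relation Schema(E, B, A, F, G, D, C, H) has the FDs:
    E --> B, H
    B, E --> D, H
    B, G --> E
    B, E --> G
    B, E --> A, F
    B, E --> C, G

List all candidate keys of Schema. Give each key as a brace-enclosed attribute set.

Closure of {E} is {A, B, C, D, E, F, G, H}, the whole schema; {E} is a candidate key.
Closure of {B, G} is {A, B, C, D, E, F, G, H}, the whole schema; {B, G} is a candidate key.
These are minimal and exhaustive — every other superkey contains one of them.

{B, G}, {E}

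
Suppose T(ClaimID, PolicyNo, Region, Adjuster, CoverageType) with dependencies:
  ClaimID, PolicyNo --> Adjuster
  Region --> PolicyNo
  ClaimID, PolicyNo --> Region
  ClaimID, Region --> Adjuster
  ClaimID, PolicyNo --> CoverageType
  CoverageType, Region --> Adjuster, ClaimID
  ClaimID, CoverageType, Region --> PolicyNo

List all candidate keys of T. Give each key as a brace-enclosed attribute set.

{ClaimID, PolicyNo}, {ClaimID, Region}, {CoverageType, Region}

{ClaimID, PolicyNo}⁺ = {Adjuster, ClaimID, CoverageType, PolicyNo, Region} — all of the relation — so {ClaimID, PolicyNo} is a candidate key.
{ClaimID, Region}⁺ = {Adjuster, ClaimID, CoverageType, PolicyNo, Region} — all of the relation — so {ClaimID, Region} is a candidate key.
{CoverageType, Region}⁺ = {Adjuster, ClaimID, CoverageType, PolicyNo, Region} — all of the relation — so {CoverageType, Region} is a candidate key.
No proper subset of any of these is a key, and no other minimal superkey exists.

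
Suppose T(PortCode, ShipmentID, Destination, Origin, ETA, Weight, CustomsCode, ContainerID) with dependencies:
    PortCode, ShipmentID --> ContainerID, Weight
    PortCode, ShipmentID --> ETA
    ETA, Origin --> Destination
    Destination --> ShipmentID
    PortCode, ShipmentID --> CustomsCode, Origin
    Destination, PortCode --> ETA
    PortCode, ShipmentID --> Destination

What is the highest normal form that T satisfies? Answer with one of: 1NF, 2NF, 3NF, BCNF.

3NF

Candidate keys: {Destination, PortCode}, {ETA, Origin, PortCode}, {PortCode, ShipmentID}. Prime attributes: {Destination, ETA, Origin, PortCode, ShipmentID}.
For ETA, Origin --> Destination we have {ETA, Origin}⁺ = {Destination, ETA, Origin, ShipmentID}; {ETA, Origin} is not a superkey, so BCNF fails.
But every attribute on its right side ({Destination}) is prime, and the same holds for every other non-superkey FD, so 3NF still holds.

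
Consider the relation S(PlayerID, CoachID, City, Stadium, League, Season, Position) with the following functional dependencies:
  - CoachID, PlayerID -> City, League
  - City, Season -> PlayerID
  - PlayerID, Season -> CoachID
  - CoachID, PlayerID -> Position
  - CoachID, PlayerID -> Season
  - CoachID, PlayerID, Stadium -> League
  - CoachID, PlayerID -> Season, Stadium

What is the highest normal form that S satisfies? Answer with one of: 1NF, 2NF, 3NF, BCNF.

Candidate keys: {City, Season}, {CoachID, PlayerID}, {PlayerID, Season}. Prime attributes: {City, CoachID, PlayerID, Season}.
The left-hand side of every FD is a superkey, so BCNF is satisfied.

BCNF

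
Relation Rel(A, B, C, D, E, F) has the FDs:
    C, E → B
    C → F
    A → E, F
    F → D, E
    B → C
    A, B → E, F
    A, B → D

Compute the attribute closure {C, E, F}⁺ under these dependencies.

{B, C, D, E, F}

Start with {C, E, F}.
C, E → B applies; add {B} → now {B, C, E, F}.
F → D, E applies; add {D} → now {B, C, D, E, F}.
No further FD applies.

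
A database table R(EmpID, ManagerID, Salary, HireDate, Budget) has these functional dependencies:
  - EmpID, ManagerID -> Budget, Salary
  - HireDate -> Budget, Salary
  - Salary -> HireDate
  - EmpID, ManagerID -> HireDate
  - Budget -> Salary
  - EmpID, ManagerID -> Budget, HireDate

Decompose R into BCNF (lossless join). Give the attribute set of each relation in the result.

Candidate key of the original relation: {EmpID, ManagerID}.
In {Budget, EmpID, HireDate, ManagerID, Salary}, {HireDate} is not a superkey ({HireDate}⁺ restricted to this set is {Budget, HireDate, Salary}), so split on HireDate -> Budget, Salary into {Budget, HireDate, Salary} and {EmpID, HireDate, ManagerID}.
{Budget, HireDate, Salary} is in BCNF.
{EmpID, HireDate, ManagerID} is in BCNF.

{Budget, HireDate, Salary}; {EmpID, HireDate, ManagerID}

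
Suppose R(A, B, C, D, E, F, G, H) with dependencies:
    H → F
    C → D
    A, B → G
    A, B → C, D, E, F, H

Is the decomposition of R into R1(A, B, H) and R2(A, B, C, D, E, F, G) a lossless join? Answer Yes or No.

Yes

R1 ∩ R2 = {A, B}; its closure under F is {A, B, C, D, E, F, G, H}.
Since R1 ⊆ {A, B, C, D, E, F, G, H}, the intersection is a superkey of R1; the decomposition is lossless.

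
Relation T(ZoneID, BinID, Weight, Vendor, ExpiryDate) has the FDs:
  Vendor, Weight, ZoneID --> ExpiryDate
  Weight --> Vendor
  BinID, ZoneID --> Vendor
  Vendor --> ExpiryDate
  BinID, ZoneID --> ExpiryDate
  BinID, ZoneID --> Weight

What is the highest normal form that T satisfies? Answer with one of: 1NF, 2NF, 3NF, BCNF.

Candidate key: {BinID, ZoneID}. Prime attributes: {BinID, ZoneID}.
Vendor, Weight, ZoneID --> ExpiryDate breaks BCNF: {Vendor, Weight, ZoneID}⁺ = {ExpiryDate, Vendor, Weight, ZoneID}, so {Vendor, Weight, ZoneID} is not a superkey.
Because {ExpiryDate} is non-prime and the left side of Vendor, Weight, ZoneID --> ExpiryDate is not a superkey, the relation is not in 3NF.
Checking every proper subset of each key, none determines a non-prime attribute — 2NF is satisfied.

2NF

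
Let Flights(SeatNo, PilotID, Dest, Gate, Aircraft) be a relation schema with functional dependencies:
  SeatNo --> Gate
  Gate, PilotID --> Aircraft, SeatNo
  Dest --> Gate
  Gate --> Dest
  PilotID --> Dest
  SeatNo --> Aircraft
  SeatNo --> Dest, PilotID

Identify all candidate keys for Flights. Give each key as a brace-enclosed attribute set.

{PilotID}, {SeatNo}

{PilotID}⁺ = {Aircraft, Dest, Gate, PilotID, SeatNo} — all of the relation — so {PilotID} is a candidate key.
{SeatNo}⁺ = {Aircraft, Dest, Gate, PilotID, SeatNo} — all of the relation — so {SeatNo} is a candidate key.
These are minimal and exhaustive — every other superkey contains one of them.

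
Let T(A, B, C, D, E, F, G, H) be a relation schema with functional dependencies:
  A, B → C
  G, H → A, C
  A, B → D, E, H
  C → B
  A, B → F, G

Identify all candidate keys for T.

{A, B}, {A, C}, {G, H}

{A, B} is a candidate key since {A, B}⁺ = {A, B, C, D, E, F, G, H} covers every attribute.
{A, C} is a candidate key since {A, C}⁺ = {A, B, C, D, E, F, G, H} covers every attribute.
{G, H} is a candidate key since {G, H}⁺ = {A, B, C, D, E, F, G, H} covers every attribute.
Any other superkey properly contains one of these, so there are no further candidate keys.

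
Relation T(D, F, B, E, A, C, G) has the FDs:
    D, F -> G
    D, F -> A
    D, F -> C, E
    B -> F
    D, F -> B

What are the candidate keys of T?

{B, D}, {D, F}

{D} never appears on the right of any FD, so every key must include it.
{B, D}⁺ = {A, B, C, D, E, F, G} — all of the relation — so {B, D} is a candidate key.
{D, F}⁺ = {A, B, C, D, E, F, G} — all of the relation — so {D, F} is a candidate key.
No proper subset of any of these is a key, and no other minimal superkey exists.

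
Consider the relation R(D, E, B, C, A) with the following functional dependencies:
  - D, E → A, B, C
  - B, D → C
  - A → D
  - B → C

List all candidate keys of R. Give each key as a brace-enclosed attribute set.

{A, E}, {D, E}

Attributes never on any right-hand side: {E} — every candidate key must contain it.
Closure of {A, E} is {A, B, C, D, E}, the whole schema; {A, E} is a candidate key.
Closure of {D, E} is {A, B, C, D, E}, the whole schema; {D, E} is a candidate key.
These are minimal and exhaustive — every other superkey contains one of them.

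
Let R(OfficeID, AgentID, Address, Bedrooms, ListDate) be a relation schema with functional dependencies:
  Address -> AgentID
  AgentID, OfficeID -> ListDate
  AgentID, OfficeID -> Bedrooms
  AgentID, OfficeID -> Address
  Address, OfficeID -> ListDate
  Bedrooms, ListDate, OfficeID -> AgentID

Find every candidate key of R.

Attributes never on any right-hand side: {OfficeID} — every candidate key must contain it.
{Address, OfficeID} is a candidate key since {Address, OfficeID}⁺ = {Address, AgentID, Bedrooms, ListDate, OfficeID} covers every attribute.
{AgentID, OfficeID} is a candidate key since {AgentID, OfficeID}⁺ = {Address, AgentID, Bedrooms, ListDate, OfficeID} covers every attribute.
{Bedrooms, ListDate, OfficeID} is a candidate key since {Bedrooms, ListDate, OfficeID}⁺ = {Address, AgentID, Bedrooms, ListDate, OfficeID} covers every attribute.
No proper subset of any of these is a key, and no other minimal superkey exists.

{Address, OfficeID}, {AgentID, OfficeID}, {Bedrooms, ListDate, OfficeID}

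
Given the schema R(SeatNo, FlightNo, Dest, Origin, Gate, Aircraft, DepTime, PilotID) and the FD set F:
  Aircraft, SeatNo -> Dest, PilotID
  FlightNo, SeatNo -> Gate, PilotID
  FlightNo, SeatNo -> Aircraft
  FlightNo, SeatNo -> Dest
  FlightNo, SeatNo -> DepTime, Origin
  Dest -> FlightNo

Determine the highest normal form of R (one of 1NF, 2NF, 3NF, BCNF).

3NF

Candidate keys: {Aircraft, SeatNo}, {Dest, SeatNo}, {FlightNo, SeatNo}. Prime attributes: {Aircraft, Dest, FlightNo, SeatNo}.
Dest -> FlightNo breaks BCNF: {Dest}⁺ = {Dest, FlightNo}, so {Dest} is not a superkey.
Its right-hand attributes {FlightNo} are all prime, as are those of every other non-superkey FD — the relation is in 3NF.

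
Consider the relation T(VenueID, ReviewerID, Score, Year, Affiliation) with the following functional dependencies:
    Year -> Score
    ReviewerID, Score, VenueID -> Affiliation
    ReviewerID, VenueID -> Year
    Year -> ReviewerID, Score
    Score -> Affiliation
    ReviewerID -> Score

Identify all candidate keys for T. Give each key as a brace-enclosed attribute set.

{VenueID} never appears on the right of any FD, so every key must include it.
{ReviewerID, VenueID} is a candidate key since {ReviewerID, VenueID}⁺ = {Affiliation, ReviewerID, Score, VenueID, Year} covers every attribute.
{VenueID, Year} is a candidate key since {VenueID, Year}⁺ = {Affiliation, ReviewerID, Score, VenueID, Year} covers every attribute.
Any other superkey properly contains one of these, so there are no further candidate keys.

{ReviewerID, VenueID}, {VenueID, Year}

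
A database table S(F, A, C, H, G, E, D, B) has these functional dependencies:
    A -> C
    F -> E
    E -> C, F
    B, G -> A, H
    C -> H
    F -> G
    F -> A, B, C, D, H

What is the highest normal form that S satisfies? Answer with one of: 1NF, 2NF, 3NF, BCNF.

Candidate keys: {E}, {F}. Prime attributes: {E, F}.
For A -> C we have {A}⁺ = {A, C, H}; {A} is not a superkey, so BCNF fails.
A -> C determines the non-prime attribute {C} from a non-superkey — 3NF is violated.
With only single-attribute keys there can be no partial dependency, so 2NF holds.

2NF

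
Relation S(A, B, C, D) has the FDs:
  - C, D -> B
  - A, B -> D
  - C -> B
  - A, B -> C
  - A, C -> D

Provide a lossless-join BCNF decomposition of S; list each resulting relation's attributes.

Candidate keys of the original relation: {A, B}, {A, C}.
{A, B, C, D}: {C, D} determines {B, C, D} here but is not a superkey — split on C, D -> B, giving {B, C, D} and {A, C, D}.
{B, C, D}: {C} determines {B, C} here but is not a superkey — split on C -> B, giving {B, C} and {C, D}.
{B, C}: every determinant is a superkey — BCNF.
{C, D}: every determinant is a superkey — BCNF.
{A, C, D}: every determinant is a superkey — BCNF.

{A, C, D}; {B, C}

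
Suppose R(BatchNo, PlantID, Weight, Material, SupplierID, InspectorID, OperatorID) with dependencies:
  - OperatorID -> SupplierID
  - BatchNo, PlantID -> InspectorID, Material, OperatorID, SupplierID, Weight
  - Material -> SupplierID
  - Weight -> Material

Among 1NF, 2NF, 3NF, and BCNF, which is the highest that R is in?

Candidate key: {BatchNo, PlantID}. Prime attributes: {BatchNo, PlantID}.
OperatorID -> SupplierID breaks BCNF: {OperatorID}⁺ = {OperatorID, SupplierID}, so {OperatorID} is not a superkey.
OperatorID -> SupplierID determines the non-prime attribute {SupplierID} from a non-superkey — 3NF is violated.
No proper subset of a key has a non-prime attribute in its closure, so there is no partial dependency; 2NF holds.

2NF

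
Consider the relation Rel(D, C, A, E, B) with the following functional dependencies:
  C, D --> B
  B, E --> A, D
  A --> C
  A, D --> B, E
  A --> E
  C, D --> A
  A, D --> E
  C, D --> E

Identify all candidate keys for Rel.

{A, B}, {A, D}, {B, E}, {C, D}

{A, B}⁺ = {A, B, C, D, E}, which is every attribute, so {A, B} is a candidate key.
{A, D}⁺ = {A, B, C, D, E}, which is every attribute, so {A, D} is a candidate key.
{B, E}⁺ = {A, B, C, D, E}, which is every attribute, so {B, E} is a candidate key.
{C, D}⁺ = {A, B, C, D, E}, which is every attribute, so {C, D} is a candidate key.
These are minimal and exhaustive — every other superkey contains one of them.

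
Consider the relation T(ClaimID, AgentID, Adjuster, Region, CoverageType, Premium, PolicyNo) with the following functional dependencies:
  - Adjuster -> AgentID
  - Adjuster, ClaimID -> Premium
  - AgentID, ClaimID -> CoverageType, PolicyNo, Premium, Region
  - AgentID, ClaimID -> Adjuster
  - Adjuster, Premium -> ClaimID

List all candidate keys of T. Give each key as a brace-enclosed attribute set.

{Adjuster, ClaimID}⁺ = {Adjuster, AgentID, ClaimID, CoverageType, PolicyNo, Premium, Region}, which is every attribute, so {Adjuster, ClaimID} is a candidate key.
{Adjuster, Premium}⁺ = {Adjuster, AgentID, ClaimID, CoverageType, PolicyNo, Premium, Region}, which is every attribute, so {Adjuster, Premium} is a candidate key.
{AgentID, ClaimID}⁺ = {Adjuster, AgentID, ClaimID, CoverageType, PolicyNo, Premium, Region}, which is every attribute, so {AgentID, ClaimID} is a candidate key.
Any other superkey properly contains one of these, so there are no further candidate keys.

{Adjuster, ClaimID}, {Adjuster, Premium}, {AgentID, ClaimID}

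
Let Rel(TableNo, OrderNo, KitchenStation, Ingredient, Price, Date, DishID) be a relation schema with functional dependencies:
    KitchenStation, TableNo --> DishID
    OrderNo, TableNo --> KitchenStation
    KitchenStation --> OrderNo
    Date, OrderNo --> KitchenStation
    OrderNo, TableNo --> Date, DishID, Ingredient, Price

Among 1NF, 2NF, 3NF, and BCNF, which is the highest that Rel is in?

3NF

Candidate keys: {KitchenStation, TableNo}, {OrderNo, TableNo}. Prime attributes: {KitchenStation, OrderNo, TableNo}.
For KitchenStation --> OrderNo we have {KitchenStation}⁺ = {KitchenStation, OrderNo}; {KitchenStation} is not a superkey, so BCNF fails.
But every attribute on its right side ({OrderNo}) is prime, and the same holds for every other non-superkey FD, so 3NF still holds.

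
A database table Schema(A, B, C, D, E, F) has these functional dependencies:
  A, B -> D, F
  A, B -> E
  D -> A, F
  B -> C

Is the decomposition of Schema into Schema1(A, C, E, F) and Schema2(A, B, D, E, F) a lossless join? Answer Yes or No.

Schema1 ∩ Schema2 = {A, E, F}; its closure under F is {A, E, F}.
Neither Schema1 nor Schema2 is contained in that closure, so the decomposition is lossy.

No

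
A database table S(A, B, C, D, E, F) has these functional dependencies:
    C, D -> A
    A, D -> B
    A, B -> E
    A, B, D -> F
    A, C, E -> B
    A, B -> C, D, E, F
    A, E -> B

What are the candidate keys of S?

Closure of {A, B} is {A, B, C, D, E, F}, the whole schema; {A, B} is a candidate key.
Closure of {A, D} is {A, B, C, D, E, F}, the whole schema; {A, D} is a candidate key.
Closure of {A, E} is {A, B, C, D, E, F}, the whole schema; {A, E} is a candidate key.
Closure of {C, D} is {A, B, C, D, E, F}, the whole schema; {C, D} is a candidate key.
No proper subset of any of these is a key, and no other minimal superkey exists.

{A, B}, {A, D}, {A, E}, {C, D}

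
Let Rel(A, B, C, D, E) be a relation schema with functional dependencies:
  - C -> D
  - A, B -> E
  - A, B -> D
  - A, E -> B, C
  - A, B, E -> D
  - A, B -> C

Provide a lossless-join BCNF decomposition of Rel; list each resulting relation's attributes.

Candidate keys of the original relation: {A, B}, {A, E}.
Within {A, B, C, D, E}: {C}⁺ ∩ {A, B, C, D, E} = {C, D}, not the whole set, so C -> D violates BCNF; decompose into {C, D} and {A, B, C, E}.
{C, D} has no BCNF violation.
{A, B, C, E} has no BCNF violation.

{A, B, C, E}; {C, D}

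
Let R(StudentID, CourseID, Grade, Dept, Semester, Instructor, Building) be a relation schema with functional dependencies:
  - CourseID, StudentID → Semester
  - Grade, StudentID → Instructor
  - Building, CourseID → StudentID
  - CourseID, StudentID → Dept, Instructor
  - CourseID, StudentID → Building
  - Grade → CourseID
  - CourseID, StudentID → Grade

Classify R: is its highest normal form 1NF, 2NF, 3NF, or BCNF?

Candidate keys: {Building, CourseID}, {Building, Grade}, {CourseID, StudentID}, {Grade, StudentID}. Prime attributes: {Building, CourseID, Grade, StudentID}.
Grade → CourseID breaks BCNF: {Grade}⁺ = {CourseID, Grade}, so {Grade} is not a superkey.
Its right-hand attributes {CourseID} are all prime, as are those of every other non-superkey FD — the relation is in 3NF.

3NF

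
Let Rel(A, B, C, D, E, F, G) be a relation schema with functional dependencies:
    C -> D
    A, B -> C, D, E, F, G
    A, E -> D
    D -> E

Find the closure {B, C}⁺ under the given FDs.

{B, C, D, E}

Start with {B, C}.
C -> D applies; add {D} → now {B, C, D}.
D -> E applies; add {E} → now {B, C, D, E}.
No further FD applies.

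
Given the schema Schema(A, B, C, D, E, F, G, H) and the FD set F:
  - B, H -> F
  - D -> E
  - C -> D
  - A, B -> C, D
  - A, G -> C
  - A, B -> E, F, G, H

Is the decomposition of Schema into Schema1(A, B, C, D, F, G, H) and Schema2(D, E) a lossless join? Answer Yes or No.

Yes

Common attributes: {D}; their closure is {D, E}.
Since Schema2 ⊆ {D, E}, the intersection is a superkey of Schema2; the decomposition is lossless.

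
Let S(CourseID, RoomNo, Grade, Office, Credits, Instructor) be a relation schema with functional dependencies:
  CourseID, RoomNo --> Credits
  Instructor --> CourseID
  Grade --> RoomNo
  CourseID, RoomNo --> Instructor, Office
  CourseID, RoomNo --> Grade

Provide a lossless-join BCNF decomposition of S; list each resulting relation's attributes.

Candidate keys of the original relation: {CourseID, Grade}, {CourseID, RoomNo}, {Grade, Instructor}, {Instructor, RoomNo}.
{CourseID, Credits, Grade, Instructor, Office, RoomNo}: {Instructor} determines {CourseID, Instructor} here but is not a superkey — split on Instructor --> CourseID, giving {CourseID, Instructor} and {Credits, Grade, Instructor, Office, RoomNo}.
{CourseID, Instructor} has no BCNF violation.
{Credits, Grade, Instructor, Office, RoomNo}: {Grade} determines {Grade, RoomNo} here but is not a superkey — split on Grade --> RoomNo, giving {Grade, RoomNo} and {Credits, Grade, Instructor, Office}.
{Grade, RoomNo} has no BCNF violation.
{Credits, Grade, Instructor, Office} has no BCNF violation.

{CourseID, Instructor}; {Credits, Grade, Instructor, Office}; {Grade, RoomNo}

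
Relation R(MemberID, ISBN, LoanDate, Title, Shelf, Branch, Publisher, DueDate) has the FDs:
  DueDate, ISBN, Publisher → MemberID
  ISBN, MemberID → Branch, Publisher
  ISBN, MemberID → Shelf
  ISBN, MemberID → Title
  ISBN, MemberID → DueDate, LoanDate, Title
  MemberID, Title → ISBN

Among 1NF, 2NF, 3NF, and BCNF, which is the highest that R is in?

BCNF

Candidate keys: {DueDate, ISBN, Publisher}, {ISBN, MemberID}, {MemberID, Title}. Prime attributes: {DueDate, ISBN, MemberID, Publisher, Title}.
The left-hand side of every FD is a superkey, so BCNF is satisfied.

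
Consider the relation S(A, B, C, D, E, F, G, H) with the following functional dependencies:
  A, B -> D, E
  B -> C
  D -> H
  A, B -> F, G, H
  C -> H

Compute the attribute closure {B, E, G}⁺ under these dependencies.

{B, C, E, G, H}

Start with {B, E, G}.
B -> C applies; add {C} → now {B, C, E, G}.
C -> H applies; add {H} → now {B, C, E, G, H}.
No further FD applies.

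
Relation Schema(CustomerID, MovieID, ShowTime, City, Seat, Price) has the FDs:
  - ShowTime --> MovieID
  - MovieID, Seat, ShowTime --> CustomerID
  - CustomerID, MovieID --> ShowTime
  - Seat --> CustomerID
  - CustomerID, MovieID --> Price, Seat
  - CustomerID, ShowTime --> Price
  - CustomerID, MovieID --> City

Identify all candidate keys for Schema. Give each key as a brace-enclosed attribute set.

{CustomerID, MovieID} is a candidate key since {CustomerID, MovieID}⁺ = {City, CustomerID, MovieID, Price, Seat, ShowTime} covers every attribute.
{CustomerID, ShowTime} is a candidate key since {CustomerID, ShowTime}⁺ = {City, CustomerID, MovieID, Price, Seat, ShowTime} covers every attribute.
{MovieID, Seat} is a candidate key since {MovieID, Seat}⁺ = {City, CustomerID, MovieID, Price, Seat, ShowTime} covers every attribute.
{Seat, ShowTime} is a candidate key since {Seat, ShowTime}⁺ = {City, CustomerID, MovieID, Price, Seat, ShowTime} covers every attribute.
These are minimal and exhaustive — every other superkey contains one of them.

{CustomerID, MovieID}, {CustomerID, ShowTime}, {MovieID, Seat}, {Seat, ShowTime}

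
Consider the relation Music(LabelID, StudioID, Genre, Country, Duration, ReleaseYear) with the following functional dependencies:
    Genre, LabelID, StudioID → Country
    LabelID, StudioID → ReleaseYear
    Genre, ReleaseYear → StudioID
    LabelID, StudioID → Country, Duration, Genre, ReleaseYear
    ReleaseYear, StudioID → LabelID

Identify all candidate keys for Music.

{Genre, ReleaseYear}, {LabelID, StudioID}, {ReleaseYear, StudioID}

{Genre, ReleaseYear} is a candidate key since {Genre, ReleaseYear}⁺ = {Country, Duration, Genre, LabelID, ReleaseYear, StudioID} covers every attribute.
{LabelID, StudioID} is a candidate key since {LabelID, StudioID}⁺ = {Country, Duration, Genre, LabelID, ReleaseYear, StudioID} covers every attribute.
{ReleaseYear, StudioID} is a candidate key since {ReleaseYear, StudioID}⁺ = {Country, Duration, Genre, LabelID, ReleaseYear, StudioID} covers every attribute.
No proper subset of any of these is a key, and no other minimal superkey exists.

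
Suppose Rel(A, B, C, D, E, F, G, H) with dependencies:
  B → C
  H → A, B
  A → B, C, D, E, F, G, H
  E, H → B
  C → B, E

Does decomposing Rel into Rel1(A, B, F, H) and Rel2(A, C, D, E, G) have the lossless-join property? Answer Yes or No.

Yes

Rel1 ∩ Rel2 = {A}; its closure under F is {A, B, C, D, E, F, G, H}.
This includes all of Rel1, so the common attributes are a superkey of Rel1 — the join is lossless.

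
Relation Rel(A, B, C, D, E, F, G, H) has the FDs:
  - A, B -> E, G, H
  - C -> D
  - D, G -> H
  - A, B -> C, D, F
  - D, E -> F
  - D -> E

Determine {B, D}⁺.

Start with {B, D}.
D -> E applies; add {E} → now {B, D, E}.
D, E -> F applies; add {F} → now {B, D, E, F}.
No further FD applies.

{B, D, E, F}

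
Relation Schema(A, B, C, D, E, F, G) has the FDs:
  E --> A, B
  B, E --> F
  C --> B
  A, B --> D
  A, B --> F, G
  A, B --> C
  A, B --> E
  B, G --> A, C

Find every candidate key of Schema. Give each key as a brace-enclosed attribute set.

{A, B}, {A, C}, {B, G}, {C, G}, {E}

{E} is a candidate key since {E}⁺ = {A, B, C, D, E, F, G} covers every attribute.
{A, B} is a candidate key since {A, B}⁺ = {A, B, C, D, E, F, G} covers every attribute.
{A, C} is a candidate key since {A, C}⁺ = {A, B, C, D, E, F, G} covers every attribute.
{B, G} is a candidate key since {B, G}⁺ = {A, B, C, D, E, F, G} covers every attribute.
{C, G} is a candidate key since {C, G}⁺ = {A, B, C, D, E, F, G} covers every attribute.
Any other superkey properly contains one of these, so there are no further candidate keys.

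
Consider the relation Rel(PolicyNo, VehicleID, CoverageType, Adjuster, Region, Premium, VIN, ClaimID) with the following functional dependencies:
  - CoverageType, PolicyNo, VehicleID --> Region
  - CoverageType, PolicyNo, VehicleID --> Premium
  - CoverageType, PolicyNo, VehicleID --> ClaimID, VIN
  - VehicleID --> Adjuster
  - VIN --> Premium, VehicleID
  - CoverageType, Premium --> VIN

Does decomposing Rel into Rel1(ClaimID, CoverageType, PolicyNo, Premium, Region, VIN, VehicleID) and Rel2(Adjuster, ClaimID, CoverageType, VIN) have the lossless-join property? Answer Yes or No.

Yes

Common attributes: {ClaimID, CoverageType, VIN}; their closure is {Adjuster, ClaimID, CoverageType, Premium, VIN, VehicleID}.
This includes all of Rel2, so the common attributes are a superkey of Rel2 — the join is lossless.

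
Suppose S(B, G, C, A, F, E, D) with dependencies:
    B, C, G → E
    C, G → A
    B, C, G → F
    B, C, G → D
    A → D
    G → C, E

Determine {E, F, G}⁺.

{A, C, D, E, F, G}

Start with {E, F, G}.
G → C, E applies; add {C} → now {C, E, F, G}.
C, G → A applies; add {A} → now {A, C, E, F, G}.
A → D applies; add {D} → now {A, C, D, E, F, G}.
No further FD applies.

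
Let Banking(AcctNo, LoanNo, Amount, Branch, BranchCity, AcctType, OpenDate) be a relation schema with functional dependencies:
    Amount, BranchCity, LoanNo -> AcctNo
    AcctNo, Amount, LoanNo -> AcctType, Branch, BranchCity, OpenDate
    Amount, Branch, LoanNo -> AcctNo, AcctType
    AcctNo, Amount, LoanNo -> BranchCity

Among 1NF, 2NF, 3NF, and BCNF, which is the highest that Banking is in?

BCNF

Candidate keys: {AcctNo, Amount, LoanNo}, {Amount, Branch, LoanNo}, {Amount, BranchCity, LoanNo}. Prime attributes: {AcctNo, Amount, Branch, BranchCity, LoanNo}.
Every FD has a superkey on the left, so the relation is in BCNF.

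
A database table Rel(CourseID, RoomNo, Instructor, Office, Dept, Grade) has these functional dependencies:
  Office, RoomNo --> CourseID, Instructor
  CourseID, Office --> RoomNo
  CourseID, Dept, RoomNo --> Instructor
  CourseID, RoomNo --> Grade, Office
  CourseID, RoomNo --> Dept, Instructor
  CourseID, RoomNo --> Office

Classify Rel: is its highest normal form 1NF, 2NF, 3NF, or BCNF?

BCNF

Candidate keys: {CourseID, Office}, {CourseID, RoomNo}, {Office, RoomNo}. Prime attributes: {CourseID, Office, RoomNo}.
The left-hand side of every FD is a superkey, so BCNF is satisfied.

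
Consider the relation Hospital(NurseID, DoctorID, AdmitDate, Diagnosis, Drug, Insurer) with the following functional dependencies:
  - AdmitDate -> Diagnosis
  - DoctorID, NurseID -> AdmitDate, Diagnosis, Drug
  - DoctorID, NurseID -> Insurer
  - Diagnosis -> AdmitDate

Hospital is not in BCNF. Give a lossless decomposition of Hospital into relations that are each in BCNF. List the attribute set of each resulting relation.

Candidate key of the original relation: {DoctorID, NurseID}.
In {AdmitDate, Diagnosis, DoctorID, Drug, Insurer, NurseID}, {AdmitDate} is not a superkey ({AdmitDate}⁺ restricted to this set is {AdmitDate, Diagnosis}), so split on AdmitDate -> Diagnosis into {AdmitDate, Diagnosis} and {AdmitDate, DoctorID, Drug, Insurer, NurseID}.
{AdmitDate, Diagnosis} has no BCNF violation.
{AdmitDate, DoctorID, Drug, Insurer, NurseID} has no BCNF violation.

{AdmitDate, Diagnosis}; {AdmitDate, DoctorID, Drug, Insurer, NurseID}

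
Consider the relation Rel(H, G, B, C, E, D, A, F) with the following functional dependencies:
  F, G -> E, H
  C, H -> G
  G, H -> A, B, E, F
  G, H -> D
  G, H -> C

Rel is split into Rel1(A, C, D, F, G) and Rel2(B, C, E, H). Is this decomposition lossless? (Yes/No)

Common attributes: {C}; their closure is {C}.
Rel1 ⊄ {C} and Rel2 ⊄ {C}, so the split is lossy.

No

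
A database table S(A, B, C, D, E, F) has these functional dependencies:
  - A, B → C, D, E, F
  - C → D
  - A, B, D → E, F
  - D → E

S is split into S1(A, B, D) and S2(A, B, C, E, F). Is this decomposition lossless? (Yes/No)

The shared attributes are {A, B} and {A, B}⁺ = {A, B, C, D, E, F}.
Since S1 ⊆ {A, B, C, D, E, F}, the intersection is a superkey of S1; the decomposition is lossless.

Yes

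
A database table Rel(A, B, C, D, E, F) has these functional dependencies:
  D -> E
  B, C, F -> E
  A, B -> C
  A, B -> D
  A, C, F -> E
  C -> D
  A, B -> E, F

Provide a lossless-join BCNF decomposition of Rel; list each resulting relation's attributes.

{A, B, C, F}; {C, D}; {D, E}

Candidate key of the original relation: {A, B}.
In {A, B, C, D, E, F}, {D} is not a superkey ({D}⁺ restricted to this set is {D, E}), so split on D -> E into {D, E} and {A, B, C, D, F}.
{D, E} is in BCNF.
In {A, B, C, D, F}, {B, C, F} is not a superkey ({B, C, F}⁺ restricted to this set is {B, C, D, F}), so split on B, C, F -> D into {B, C, D, F} and {A, B, C, F}.
In {B, C, D, F}, {C} is not a superkey ({C}⁺ restricted to this set is {C, D}), so split on C -> D into {C, D} and {B, C, F}.
{C, D} is in BCNF.
{B, C, F} is in BCNF.
{A, B, C, F} is in BCNF.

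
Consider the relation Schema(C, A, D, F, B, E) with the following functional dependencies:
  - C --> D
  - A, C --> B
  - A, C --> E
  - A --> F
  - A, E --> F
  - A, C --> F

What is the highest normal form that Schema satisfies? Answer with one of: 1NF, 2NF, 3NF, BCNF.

Candidate key: {A, C}. Prime attributes: {A, C}.
For C --> D we have {C}⁺ = {C, D}; {C} is not a superkey, so BCNF fails.
C --> D has non-prime {D} on the right and a non-superkey on the left, so 3NF fails.
{A} is a proper subset of the key {A, C}, and {A}⁺ contains the non-prime attribute {F} — a partial dependency, so 2NF is violated.

1NF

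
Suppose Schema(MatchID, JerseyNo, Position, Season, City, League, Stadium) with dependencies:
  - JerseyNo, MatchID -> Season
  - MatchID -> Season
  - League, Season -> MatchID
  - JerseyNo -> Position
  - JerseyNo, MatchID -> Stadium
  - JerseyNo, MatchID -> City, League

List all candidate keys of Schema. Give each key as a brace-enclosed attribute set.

No FD produces {JerseyNo}, so it must be in every candidate key.
{JerseyNo, MatchID} is a candidate key since {JerseyNo, MatchID}⁺ = {City, JerseyNo, League, MatchID, Position, Season, Stadium} covers every attribute.
{JerseyNo, League, Season} is a candidate key since {JerseyNo, League, Season}⁺ = {City, JerseyNo, League, MatchID, Position, Season, Stadium} covers every attribute.
These are minimal and exhaustive — every other superkey contains one of them.

{JerseyNo, League, Season}, {JerseyNo, MatchID}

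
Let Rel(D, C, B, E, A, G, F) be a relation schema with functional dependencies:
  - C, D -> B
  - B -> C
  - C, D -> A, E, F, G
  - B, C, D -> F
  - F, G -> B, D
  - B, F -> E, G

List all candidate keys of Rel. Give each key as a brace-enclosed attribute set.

Closure of {B, D} is {A, B, C, D, E, F, G}, the whole schema; {B, D} is a candidate key.
Closure of {B, F} is {A, B, C, D, E, F, G}, the whole schema; {B, F} is a candidate key.
Closure of {C, D} is {A, B, C, D, E, F, G}, the whole schema; {C, D} is a candidate key.
Closure of {F, G} is {A, B, C, D, E, F, G}, the whole schema; {F, G} is a candidate key.
Any other superkey properly contains one of these, so there are no further candidate keys.

{B, D}, {B, F}, {C, D}, {F, G}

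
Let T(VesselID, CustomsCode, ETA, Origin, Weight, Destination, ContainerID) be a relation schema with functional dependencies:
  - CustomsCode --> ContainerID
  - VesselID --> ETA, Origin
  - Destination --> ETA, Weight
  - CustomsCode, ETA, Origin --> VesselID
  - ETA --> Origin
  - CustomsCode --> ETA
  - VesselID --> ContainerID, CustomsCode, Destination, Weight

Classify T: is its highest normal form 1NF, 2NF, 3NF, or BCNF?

2NF

Candidate keys: {CustomsCode}, {VesselID}. Prime attributes: {CustomsCode, VesselID}.
For Destination --> ETA, Weight we have {Destination}⁺ = {Destination, ETA, Origin, Weight}; {Destination} is not a superkey, so BCNF fails.
Destination --> ETA, Weight determines the non-prime attributes {ETA, Weight} from a non-superkey — 3NF is violated.
All keys have size 1, which rules out partial dependencies — 2NF is satisfied.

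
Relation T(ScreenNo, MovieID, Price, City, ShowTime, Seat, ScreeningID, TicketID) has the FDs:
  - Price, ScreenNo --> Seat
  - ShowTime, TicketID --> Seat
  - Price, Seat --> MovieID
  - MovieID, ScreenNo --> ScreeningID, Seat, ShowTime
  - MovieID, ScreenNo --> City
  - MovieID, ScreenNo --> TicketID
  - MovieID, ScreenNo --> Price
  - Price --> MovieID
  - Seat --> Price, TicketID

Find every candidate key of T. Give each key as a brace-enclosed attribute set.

No FD produces {ScreenNo}, so it must be in every candidate key.
Closure of {MovieID, ScreenNo} is {City, MovieID, Price, ScreenNo, ScreeningID, Seat, ShowTime, TicketID}, the whole schema; {MovieID, ScreenNo} is a candidate key.
Closure of {Price, ScreenNo} is {City, MovieID, Price, ScreenNo, ScreeningID, Seat, ShowTime, TicketID}, the whole schema; {Price, ScreenNo} is a candidate key.
Closure of {ScreenNo, Seat} is {City, MovieID, Price, ScreenNo, ScreeningID, Seat, ShowTime, TicketID}, the whole schema; {ScreenNo, Seat} is a candidate key.
Closure of {ScreenNo, ShowTime, TicketID} is {City, MovieID, Price, ScreenNo, ScreeningID, Seat, ShowTime, TicketID}, the whole schema; {ScreenNo, ShowTime, TicketID} is a candidate key.
Any other superkey properly contains one of these, so there are no further candidate keys.

{MovieID, ScreenNo}, {Price, ScreenNo}, {ScreenNo, Seat}, {ScreenNo, ShowTime, TicketID}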